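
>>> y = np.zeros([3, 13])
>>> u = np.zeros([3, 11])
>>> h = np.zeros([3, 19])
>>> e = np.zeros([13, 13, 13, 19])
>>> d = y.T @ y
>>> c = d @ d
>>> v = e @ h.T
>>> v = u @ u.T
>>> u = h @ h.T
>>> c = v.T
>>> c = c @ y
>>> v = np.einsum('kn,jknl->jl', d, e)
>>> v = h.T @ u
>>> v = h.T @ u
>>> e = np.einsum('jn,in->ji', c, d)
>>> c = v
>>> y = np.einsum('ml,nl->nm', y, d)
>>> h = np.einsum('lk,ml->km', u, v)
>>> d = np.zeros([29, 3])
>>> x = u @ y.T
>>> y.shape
(13, 3)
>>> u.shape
(3, 3)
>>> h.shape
(3, 19)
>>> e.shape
(3, 13)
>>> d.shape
(29, 3)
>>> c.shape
(19, 3)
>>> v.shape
(19, 3)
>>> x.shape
(3, 13)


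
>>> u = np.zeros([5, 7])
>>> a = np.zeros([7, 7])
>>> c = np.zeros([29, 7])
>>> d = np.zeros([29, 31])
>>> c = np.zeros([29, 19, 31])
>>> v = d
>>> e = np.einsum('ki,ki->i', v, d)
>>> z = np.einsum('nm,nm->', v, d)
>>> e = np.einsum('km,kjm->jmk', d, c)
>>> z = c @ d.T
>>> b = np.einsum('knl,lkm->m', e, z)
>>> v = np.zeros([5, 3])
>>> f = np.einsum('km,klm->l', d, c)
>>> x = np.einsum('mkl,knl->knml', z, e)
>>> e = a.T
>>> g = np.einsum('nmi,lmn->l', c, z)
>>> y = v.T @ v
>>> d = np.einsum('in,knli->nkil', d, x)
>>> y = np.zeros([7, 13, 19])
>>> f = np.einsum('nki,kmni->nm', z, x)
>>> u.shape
(5, 7)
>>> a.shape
(7, 7)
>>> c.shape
(29, 19, 31)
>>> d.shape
(31, 19, 29, 29)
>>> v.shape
(5, 3)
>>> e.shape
(7, 7)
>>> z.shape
(29, 19, 29)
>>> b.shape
(29,)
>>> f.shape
(29, 31)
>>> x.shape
(19, 31, 29, 29)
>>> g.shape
(29,)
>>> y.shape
(7, 13, 19)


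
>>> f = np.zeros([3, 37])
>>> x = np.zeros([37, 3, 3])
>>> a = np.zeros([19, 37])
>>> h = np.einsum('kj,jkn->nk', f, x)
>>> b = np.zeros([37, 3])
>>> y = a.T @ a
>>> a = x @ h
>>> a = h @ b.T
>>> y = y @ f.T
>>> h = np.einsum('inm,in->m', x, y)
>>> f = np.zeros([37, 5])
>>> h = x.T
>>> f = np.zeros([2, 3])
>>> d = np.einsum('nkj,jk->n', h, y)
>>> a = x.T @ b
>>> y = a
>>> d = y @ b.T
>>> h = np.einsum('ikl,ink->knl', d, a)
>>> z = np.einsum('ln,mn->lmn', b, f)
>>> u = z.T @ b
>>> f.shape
(2, 3)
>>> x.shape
(37, 3, 3)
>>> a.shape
(3, 3, 3)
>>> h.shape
(3, 3, 37)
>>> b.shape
(37, 3)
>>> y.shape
(3, 3, 3)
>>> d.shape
(3, 3, 37)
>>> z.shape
(37, 2, 3)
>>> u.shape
(3, 2, 3)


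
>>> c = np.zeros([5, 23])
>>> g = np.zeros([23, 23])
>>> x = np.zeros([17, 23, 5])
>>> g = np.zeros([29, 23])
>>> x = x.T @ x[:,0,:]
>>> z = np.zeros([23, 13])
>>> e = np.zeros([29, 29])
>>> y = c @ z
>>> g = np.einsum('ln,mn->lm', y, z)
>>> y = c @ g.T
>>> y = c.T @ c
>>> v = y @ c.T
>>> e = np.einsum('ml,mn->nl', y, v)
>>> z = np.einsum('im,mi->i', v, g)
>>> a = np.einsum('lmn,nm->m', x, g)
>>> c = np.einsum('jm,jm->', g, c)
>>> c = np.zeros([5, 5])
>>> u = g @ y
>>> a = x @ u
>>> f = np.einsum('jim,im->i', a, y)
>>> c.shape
(5, 5)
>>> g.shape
(5, 23)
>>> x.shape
(5, 23, 5)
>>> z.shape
(23,)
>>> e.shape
(5, 23)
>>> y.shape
(23, 23)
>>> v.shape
(23, 5)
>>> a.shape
(5, 23, 23)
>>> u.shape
(5, 23)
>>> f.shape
(23,)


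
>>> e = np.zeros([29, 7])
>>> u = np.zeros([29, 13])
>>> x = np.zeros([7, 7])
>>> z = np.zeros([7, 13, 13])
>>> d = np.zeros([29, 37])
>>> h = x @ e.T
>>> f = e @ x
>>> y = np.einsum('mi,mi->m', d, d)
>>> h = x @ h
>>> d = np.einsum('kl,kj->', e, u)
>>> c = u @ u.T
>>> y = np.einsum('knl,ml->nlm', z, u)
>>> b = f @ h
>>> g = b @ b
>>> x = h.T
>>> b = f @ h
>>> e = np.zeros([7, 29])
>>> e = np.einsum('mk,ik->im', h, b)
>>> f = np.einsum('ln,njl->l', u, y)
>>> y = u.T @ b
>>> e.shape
(29, 7)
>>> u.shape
(29, 13)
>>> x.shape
(29, 7)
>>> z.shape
(7, 13, 13)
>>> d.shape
()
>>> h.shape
(7, 29)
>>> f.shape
(29,)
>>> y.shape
(13, 29)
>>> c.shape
(29, 29)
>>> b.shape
(29, 29)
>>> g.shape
(29, 29)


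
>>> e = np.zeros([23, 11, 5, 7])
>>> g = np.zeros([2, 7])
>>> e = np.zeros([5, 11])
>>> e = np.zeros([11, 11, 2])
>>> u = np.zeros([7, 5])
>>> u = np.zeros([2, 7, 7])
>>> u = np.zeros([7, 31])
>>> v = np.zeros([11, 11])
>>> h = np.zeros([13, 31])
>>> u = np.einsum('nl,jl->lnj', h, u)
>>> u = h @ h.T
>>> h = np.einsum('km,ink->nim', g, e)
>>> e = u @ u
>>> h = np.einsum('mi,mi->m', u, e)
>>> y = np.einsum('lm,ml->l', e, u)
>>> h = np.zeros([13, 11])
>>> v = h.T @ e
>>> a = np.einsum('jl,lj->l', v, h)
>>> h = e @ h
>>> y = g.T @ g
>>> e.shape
(13, 13)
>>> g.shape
(2, 7)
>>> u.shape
(13, 13)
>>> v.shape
(11, 13)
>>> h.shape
(13, 11)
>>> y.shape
(7, 7)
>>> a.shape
(13,)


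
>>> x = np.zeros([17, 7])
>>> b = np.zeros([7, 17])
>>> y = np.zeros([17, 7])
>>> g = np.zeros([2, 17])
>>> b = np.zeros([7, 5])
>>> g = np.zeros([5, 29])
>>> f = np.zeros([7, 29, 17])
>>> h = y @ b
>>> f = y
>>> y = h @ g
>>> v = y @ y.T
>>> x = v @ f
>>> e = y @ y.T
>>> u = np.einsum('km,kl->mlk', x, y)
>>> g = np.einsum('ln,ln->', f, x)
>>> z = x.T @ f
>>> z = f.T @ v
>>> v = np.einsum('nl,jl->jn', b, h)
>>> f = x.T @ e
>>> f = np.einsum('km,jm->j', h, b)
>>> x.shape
(17, 7)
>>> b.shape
(7, 5)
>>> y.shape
(17, 29)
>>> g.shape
()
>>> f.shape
(7,)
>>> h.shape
(17, 5)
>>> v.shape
(17, 7)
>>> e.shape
(17, 17)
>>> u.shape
(7, 29, 17)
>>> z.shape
(7, 17)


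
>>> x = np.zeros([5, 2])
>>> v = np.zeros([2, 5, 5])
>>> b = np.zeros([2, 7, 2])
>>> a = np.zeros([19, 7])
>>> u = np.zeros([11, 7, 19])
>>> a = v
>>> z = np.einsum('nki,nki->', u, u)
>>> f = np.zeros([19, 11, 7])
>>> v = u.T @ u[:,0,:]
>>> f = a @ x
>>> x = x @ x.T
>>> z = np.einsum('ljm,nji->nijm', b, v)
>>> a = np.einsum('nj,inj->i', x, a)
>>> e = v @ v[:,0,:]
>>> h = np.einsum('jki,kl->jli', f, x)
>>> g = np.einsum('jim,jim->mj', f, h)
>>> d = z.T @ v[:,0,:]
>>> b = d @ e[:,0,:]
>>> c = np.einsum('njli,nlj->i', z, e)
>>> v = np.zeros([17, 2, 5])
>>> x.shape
(5, 5)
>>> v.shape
(17, 2, 5)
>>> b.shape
(2, 7, 19, 19)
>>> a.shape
(2,)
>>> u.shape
(11, 7, 19)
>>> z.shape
(19, 19, 7, 2)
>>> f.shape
(2, 5, 2)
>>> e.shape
(19, 7, 19)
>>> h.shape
(2, 5, 2)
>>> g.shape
(2, 2)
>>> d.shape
(2, 7, 19, 19)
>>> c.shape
(2,)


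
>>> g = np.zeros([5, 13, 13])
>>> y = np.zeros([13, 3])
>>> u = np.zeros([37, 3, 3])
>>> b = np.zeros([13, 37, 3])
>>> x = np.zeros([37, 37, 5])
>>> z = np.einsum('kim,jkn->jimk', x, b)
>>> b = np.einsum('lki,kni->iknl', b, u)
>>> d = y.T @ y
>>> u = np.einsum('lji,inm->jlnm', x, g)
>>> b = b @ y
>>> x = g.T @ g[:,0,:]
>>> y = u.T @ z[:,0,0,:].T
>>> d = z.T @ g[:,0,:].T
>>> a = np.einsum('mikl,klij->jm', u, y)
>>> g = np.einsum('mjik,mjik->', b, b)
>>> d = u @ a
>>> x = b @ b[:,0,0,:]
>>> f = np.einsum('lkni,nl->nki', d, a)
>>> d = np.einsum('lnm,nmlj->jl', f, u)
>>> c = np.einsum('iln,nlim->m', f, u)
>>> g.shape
()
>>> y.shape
(13, 13, 37, 13)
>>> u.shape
(37, 37, 13, 13)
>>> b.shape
(3, 37, 3, 3)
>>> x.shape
(3, 37, 3, 3)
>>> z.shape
(13, 37, 5, 37)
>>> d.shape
(13, 13)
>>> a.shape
(13, 37)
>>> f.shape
(13, 37, 37)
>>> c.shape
(13,)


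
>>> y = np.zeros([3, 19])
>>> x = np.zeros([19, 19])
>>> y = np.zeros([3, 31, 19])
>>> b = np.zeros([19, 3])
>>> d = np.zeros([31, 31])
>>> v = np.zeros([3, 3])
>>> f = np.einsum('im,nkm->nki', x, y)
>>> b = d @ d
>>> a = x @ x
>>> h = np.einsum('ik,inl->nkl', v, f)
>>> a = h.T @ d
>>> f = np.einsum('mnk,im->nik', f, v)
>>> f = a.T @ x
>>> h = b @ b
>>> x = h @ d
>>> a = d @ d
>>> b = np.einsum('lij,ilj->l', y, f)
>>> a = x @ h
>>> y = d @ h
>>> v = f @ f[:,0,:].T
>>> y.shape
(31, 31)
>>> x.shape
(31, 31)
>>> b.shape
(3,)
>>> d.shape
(31, 31)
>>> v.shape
(31, 3, 31)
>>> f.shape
(31, 3, 19)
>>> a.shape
(31, 31)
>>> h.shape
(31, 31)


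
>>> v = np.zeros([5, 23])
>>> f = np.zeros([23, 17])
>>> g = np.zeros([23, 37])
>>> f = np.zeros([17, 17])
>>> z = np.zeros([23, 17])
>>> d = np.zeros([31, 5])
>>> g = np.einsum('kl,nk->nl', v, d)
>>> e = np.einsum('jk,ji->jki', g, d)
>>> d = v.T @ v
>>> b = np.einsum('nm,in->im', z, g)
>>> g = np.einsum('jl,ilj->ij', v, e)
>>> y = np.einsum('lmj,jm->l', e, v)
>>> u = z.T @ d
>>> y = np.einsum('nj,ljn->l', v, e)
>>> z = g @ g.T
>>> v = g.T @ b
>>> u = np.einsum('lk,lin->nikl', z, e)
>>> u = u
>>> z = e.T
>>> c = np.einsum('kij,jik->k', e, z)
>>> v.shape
(5, 17)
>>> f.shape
(17, 17)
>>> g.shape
(31, 5)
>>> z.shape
(5, 23, 31)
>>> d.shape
(23, 23)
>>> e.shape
(31, 23, 5)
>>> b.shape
(31, 17)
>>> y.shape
(31,)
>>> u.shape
(5, 23, 31, 31)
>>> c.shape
(31,)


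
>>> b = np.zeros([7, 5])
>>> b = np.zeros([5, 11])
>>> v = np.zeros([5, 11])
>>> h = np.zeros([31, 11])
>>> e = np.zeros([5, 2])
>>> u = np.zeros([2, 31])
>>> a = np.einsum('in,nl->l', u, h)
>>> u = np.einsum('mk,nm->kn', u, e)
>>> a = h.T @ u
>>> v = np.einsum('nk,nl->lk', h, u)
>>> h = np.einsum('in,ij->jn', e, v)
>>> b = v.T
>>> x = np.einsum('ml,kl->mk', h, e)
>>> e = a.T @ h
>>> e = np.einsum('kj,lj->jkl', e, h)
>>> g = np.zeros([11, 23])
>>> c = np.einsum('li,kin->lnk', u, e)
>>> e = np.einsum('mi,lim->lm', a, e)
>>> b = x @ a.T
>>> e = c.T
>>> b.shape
(11, 11)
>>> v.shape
(5, 11)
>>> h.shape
(11, 2)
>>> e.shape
(2, 11, 31)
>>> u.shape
(31, 5)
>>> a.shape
(11, 5)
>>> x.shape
(11, 5)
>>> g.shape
(11, 23)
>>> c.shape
(31, 11, 2)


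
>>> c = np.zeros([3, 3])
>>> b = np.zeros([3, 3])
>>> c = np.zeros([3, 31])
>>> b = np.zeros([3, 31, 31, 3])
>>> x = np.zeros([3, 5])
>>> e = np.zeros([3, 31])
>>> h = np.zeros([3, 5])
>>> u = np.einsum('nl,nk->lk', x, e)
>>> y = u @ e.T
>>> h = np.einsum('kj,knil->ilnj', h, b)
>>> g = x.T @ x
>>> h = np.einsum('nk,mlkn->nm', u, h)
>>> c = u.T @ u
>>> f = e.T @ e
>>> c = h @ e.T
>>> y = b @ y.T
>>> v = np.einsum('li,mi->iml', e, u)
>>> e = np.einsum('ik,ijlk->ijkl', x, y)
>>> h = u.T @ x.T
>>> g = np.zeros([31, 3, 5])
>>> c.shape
(5, 3)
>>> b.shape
(3, 31, 31, 3)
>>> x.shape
(3, 5)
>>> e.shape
(3, 31, 5, 31)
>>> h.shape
(31, 3)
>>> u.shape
(5, 31)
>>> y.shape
(3, 31, 31, 5)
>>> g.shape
(31, 3, 5)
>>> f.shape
(31, 31)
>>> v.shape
(31, 5, 3)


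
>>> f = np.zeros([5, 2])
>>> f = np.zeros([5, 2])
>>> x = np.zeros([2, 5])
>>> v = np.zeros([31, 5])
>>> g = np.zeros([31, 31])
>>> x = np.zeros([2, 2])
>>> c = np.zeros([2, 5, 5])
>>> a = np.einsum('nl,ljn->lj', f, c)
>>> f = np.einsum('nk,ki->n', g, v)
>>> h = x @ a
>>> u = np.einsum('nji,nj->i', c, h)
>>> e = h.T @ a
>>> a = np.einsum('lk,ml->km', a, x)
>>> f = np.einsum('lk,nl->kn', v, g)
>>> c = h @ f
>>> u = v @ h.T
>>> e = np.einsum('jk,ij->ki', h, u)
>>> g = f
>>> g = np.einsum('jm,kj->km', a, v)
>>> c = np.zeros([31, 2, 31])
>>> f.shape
(5, 31)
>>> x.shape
(2, 2)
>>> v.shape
(31, 5)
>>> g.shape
(31, 2)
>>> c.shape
(31, 2, 31)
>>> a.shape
(5, 2)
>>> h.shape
(2, 5)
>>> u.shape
(31, 2)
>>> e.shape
(5, 31)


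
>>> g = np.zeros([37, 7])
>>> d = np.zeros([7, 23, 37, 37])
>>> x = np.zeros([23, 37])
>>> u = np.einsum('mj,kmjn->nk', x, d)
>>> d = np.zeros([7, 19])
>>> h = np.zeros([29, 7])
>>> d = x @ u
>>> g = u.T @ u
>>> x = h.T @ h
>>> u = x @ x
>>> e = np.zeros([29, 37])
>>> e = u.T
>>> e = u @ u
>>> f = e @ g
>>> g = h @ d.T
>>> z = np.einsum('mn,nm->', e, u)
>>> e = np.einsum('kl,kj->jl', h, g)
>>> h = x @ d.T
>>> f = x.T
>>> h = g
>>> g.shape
(29, 23)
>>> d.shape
(23, 7)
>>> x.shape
(7, 7)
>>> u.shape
(7, 7)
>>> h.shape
(29, 23)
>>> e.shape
(23, 7)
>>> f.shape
(7, 7)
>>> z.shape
()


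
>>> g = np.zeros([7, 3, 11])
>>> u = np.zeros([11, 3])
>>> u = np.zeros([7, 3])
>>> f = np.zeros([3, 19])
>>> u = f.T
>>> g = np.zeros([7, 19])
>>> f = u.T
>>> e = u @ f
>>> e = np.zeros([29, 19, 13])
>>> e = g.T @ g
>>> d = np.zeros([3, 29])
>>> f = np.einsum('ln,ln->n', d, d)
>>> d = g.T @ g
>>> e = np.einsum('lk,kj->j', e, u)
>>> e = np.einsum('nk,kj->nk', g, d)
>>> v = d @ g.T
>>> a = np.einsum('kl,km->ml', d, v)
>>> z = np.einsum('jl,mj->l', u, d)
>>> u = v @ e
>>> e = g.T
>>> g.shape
(7, 19)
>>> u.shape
(19, 19)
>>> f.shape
(29,)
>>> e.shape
(19, 7)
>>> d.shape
(19, 19)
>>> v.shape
(19, 7)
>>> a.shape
(7, 19)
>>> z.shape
(3,)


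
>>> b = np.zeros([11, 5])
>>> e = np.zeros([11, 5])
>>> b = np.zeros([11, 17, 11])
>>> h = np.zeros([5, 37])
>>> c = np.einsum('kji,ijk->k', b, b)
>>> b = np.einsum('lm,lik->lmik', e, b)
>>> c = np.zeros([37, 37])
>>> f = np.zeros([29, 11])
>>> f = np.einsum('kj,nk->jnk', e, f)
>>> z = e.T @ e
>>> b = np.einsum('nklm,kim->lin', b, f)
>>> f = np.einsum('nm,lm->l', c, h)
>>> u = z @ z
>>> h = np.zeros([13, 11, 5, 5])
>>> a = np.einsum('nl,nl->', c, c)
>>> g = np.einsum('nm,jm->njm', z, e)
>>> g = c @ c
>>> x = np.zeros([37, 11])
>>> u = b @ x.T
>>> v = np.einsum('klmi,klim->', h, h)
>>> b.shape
(17, 29, 11)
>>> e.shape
(11, 5)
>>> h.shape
(13, 11, 5, 5)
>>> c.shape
(37, 37)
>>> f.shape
(5,)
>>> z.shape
(5, 5)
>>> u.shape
(17, 29, 37)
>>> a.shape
()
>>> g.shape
(37, 37)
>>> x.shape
(37, 11)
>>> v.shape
()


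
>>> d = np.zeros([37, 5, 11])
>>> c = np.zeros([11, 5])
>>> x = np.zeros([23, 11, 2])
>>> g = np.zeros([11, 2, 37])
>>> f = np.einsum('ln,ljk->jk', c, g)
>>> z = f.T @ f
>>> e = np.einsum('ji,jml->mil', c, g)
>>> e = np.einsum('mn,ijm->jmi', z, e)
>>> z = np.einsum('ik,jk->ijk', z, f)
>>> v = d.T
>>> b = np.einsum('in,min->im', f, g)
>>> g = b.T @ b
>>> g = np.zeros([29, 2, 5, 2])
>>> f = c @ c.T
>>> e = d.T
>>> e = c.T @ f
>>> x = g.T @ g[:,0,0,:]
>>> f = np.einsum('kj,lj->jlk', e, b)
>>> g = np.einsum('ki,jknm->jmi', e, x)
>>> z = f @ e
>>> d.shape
(37, 5, 11)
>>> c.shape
(11, 5)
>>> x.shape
(2, 5, 2, 2)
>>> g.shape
(2, 2, 11)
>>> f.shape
(11, 2, 5)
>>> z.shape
(11, 2, 11)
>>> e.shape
(5, 11)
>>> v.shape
(11, 5, 37)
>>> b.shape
(2, 11)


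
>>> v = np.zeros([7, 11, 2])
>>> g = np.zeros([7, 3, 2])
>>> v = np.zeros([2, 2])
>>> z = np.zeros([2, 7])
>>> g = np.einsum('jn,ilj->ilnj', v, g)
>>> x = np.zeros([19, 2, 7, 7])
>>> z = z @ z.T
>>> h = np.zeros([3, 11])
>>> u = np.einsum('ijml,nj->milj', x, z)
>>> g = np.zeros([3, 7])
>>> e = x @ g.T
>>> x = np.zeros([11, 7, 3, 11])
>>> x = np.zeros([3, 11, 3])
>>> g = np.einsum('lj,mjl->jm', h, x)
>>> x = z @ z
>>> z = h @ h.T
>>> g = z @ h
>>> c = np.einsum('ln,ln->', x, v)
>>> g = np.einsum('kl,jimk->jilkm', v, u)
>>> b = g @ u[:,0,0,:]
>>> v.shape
(2, 2)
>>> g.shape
(7, 19, 2, 2, 7)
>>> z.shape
(3, 3)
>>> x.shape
(2, 2)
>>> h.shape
(3, 11)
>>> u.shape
(7, 19, 7, 2)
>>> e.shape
(19, 2, 7, 3)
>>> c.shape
()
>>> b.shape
(7, 19, 2, 2, 2)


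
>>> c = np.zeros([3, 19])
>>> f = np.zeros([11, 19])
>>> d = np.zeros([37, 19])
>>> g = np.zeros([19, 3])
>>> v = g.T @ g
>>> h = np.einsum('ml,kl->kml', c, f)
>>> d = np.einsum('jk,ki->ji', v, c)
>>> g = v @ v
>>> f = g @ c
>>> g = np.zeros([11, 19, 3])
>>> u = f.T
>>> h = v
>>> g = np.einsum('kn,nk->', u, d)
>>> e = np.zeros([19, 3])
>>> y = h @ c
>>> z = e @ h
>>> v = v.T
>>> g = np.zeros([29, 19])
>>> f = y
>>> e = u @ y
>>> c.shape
(3, 19)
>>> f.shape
(3, 19)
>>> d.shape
(3, 19)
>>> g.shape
(29, 19)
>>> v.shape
(3, 3)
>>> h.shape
(3, 3)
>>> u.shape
(19, 3)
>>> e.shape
(19, 19)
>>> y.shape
(3, 19)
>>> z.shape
(19, 3)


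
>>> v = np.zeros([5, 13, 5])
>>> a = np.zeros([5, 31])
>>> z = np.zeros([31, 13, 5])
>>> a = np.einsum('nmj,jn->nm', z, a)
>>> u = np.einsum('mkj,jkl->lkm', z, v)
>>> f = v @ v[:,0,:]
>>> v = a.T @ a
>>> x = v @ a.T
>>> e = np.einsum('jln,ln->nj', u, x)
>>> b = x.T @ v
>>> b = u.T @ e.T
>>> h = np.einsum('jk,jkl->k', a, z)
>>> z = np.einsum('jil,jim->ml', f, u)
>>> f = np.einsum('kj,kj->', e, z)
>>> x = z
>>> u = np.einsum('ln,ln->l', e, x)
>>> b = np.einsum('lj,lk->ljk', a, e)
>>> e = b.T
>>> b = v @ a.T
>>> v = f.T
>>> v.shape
()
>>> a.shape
(31, 13)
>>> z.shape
(31, 5)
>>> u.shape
(31,)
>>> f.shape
()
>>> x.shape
(31, 5)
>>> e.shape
(5, 13, 31)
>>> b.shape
(13, 31)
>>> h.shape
(13,)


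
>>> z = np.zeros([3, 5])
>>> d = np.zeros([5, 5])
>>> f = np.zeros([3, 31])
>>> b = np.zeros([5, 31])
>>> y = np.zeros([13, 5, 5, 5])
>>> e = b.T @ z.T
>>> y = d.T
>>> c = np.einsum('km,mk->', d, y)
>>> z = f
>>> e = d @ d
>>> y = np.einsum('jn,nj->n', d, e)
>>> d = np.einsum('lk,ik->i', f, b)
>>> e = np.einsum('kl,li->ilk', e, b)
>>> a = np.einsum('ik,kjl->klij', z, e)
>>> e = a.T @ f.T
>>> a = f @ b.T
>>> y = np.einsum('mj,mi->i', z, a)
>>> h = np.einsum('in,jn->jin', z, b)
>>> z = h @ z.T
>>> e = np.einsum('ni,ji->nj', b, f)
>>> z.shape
(5, 3, 3)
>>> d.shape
(5,)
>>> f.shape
(3, 31)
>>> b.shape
(5, 31)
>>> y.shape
(5,)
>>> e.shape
(5, 3)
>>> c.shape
()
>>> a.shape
(3, 5)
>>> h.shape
(5, 3, 31)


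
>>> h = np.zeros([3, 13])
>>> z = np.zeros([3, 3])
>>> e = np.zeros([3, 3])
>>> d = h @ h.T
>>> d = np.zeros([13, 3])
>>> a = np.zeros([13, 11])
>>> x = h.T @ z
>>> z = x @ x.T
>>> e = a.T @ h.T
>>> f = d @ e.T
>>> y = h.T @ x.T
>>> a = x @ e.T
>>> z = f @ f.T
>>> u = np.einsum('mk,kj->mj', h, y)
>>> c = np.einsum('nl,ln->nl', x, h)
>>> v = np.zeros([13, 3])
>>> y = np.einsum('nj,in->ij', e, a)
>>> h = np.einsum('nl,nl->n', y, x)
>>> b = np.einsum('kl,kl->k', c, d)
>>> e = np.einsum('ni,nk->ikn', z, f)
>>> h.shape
(13,)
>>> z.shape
(13, 13)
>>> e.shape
(13, 11, 13)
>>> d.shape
(13, 3)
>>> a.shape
(13, 11)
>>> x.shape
(13, 3)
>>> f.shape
(13, 11)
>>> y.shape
(13, 3)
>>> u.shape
(3, 13)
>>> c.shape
(13, 3)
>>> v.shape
(13, 3)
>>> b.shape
(13,)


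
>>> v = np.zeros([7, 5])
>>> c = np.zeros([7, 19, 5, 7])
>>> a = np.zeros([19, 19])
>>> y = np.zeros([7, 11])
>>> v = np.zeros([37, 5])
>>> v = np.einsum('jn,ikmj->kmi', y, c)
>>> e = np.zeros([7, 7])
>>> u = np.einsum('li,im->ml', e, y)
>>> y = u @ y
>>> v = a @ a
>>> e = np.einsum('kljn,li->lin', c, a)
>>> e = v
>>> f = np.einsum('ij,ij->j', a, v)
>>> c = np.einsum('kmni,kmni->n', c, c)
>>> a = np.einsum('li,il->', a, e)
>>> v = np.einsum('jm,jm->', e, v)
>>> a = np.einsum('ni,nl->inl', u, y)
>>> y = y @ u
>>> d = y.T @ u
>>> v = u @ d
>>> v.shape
(11, 7)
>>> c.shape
(5,)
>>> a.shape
(7, 11, 11)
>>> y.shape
(11, 7)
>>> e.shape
(19, 19)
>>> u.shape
(11, 7)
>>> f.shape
(19,)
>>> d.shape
(7, 7)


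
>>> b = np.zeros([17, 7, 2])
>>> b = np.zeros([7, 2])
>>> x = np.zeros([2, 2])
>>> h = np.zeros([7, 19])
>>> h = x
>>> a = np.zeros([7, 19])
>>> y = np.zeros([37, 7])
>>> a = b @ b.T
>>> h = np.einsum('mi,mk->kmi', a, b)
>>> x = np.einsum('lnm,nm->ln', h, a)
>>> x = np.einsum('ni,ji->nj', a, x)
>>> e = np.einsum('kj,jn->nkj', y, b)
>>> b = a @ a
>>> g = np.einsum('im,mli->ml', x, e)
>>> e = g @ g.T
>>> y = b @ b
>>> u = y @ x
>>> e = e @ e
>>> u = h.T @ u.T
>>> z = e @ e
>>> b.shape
(7, 7)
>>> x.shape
(7, 2)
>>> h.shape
(2, 7, 7)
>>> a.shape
(7, 7)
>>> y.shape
(7, 7)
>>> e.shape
(2, 2)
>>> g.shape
(2, 37)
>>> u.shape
(7, 7, 7)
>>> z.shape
(2, 2)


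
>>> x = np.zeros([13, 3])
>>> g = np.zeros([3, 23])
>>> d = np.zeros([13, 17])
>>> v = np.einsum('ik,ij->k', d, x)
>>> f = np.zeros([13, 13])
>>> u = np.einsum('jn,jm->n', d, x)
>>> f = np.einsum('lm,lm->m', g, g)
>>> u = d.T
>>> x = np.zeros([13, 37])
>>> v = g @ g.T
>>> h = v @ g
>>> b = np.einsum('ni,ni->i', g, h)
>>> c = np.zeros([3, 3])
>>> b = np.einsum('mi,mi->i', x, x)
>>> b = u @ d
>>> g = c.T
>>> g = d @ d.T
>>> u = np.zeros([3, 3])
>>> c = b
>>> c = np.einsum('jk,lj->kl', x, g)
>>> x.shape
(13, 37)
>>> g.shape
(13, 13)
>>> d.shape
(13, 17)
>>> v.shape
(3, 3)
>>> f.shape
(23,)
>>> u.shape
(3, 3)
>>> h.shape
(3, 23)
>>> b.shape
(17, 17)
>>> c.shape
(37, 13)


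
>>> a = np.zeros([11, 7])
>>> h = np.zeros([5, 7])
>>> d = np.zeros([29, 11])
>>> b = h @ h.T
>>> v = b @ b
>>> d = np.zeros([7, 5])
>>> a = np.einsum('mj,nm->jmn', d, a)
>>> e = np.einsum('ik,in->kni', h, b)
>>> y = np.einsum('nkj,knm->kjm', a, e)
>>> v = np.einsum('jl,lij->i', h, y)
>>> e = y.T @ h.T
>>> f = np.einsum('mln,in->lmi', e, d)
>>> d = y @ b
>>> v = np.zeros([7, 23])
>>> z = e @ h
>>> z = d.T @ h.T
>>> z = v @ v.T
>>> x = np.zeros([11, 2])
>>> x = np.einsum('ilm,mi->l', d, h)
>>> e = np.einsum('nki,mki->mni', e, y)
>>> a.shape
(5, 7, 11)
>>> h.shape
(5, 7)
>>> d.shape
(7, 11, 5)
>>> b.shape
(5, 5)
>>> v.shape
(7, 23)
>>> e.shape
(7, 5, 5)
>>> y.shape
(7, 11, 5)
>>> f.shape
(11, 5, 7)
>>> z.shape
(7, 7)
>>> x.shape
(11,)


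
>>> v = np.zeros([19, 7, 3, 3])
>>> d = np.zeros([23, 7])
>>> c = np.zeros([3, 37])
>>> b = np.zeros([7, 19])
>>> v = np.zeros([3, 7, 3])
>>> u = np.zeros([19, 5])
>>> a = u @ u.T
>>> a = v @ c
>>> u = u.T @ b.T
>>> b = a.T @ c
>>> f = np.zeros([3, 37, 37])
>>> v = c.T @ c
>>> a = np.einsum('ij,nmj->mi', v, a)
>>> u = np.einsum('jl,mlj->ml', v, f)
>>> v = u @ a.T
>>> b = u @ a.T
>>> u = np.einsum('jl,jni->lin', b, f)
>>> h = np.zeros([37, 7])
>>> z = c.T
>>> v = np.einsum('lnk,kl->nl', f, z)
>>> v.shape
(37, 3)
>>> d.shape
(23, 7)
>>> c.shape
(3, 37)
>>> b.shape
(3, 7)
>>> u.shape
(7, 37, 37)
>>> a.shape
(7, 37)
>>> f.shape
(3, 37, 37)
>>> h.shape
(37, 7)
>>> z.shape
(37, 3)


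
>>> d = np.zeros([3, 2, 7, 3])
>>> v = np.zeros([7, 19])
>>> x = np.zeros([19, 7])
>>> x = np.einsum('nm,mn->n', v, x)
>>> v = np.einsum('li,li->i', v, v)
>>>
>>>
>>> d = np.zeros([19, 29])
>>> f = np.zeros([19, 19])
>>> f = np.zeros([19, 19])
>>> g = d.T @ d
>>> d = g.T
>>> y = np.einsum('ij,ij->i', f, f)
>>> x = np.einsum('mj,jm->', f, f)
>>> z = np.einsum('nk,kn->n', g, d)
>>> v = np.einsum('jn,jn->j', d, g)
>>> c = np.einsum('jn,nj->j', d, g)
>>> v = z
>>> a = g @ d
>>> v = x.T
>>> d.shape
(29, 29)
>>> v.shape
()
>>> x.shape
()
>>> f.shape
(19, 19)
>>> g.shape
(29, 29)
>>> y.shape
(19,)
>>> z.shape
(29,)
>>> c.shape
(29,)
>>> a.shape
(29, 29)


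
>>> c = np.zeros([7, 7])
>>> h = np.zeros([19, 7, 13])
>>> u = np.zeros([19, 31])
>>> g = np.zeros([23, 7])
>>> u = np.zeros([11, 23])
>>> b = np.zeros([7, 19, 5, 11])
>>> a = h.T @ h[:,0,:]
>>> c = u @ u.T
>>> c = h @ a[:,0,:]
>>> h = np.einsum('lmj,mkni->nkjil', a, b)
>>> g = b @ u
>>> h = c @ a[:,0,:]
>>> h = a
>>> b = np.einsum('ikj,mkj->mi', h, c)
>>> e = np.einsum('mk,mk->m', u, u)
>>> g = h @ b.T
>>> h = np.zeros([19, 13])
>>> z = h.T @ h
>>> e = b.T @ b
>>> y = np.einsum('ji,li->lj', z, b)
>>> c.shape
(19, 7, 13)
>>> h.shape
(19, 13)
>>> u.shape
(11, 23)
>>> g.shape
(13, 7, 19)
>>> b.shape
(19, 13)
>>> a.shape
(13, 7, 13)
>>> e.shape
(13, 13)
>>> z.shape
(13, 13)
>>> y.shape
(19, 13)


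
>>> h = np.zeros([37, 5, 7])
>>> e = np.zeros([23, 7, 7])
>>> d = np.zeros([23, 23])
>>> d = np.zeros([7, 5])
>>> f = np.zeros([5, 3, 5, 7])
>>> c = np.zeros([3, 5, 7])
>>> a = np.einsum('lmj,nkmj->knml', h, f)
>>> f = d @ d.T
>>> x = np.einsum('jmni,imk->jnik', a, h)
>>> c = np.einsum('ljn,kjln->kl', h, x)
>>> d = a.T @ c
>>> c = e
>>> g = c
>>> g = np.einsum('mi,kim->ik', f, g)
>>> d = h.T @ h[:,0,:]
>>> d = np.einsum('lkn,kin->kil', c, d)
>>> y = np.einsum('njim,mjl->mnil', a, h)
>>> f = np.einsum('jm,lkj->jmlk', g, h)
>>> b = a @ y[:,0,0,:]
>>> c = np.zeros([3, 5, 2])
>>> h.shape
(37, 5, 7)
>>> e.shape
(23, 7, 7)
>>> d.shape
(7, 5, 23)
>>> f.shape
(7, 23, 37, 5)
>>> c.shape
(3, 5, 2)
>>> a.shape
(3, 5, 5, 37)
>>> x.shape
(3, 5, 37, 7)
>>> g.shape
(7, 23)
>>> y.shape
(37, 3, 5, 7)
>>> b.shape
(3, 5, 5, 7)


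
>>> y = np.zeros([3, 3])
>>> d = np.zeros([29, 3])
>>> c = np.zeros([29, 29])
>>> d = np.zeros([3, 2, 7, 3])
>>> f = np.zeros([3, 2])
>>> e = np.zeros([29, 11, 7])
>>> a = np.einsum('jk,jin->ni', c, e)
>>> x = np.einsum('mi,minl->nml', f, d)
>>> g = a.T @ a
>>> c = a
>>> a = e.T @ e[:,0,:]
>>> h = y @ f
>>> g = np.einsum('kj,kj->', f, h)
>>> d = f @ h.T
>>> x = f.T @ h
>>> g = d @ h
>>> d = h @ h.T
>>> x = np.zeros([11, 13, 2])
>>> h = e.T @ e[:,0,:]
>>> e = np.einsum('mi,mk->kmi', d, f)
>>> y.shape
(3, 3)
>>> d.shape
(3, 3)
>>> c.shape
(7, 11)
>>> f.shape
(3, 2)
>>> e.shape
(2, 3, 3)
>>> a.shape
(7, 11, 7)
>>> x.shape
(11, 13, 2)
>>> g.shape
(3, 2)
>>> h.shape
(7, 11, 7)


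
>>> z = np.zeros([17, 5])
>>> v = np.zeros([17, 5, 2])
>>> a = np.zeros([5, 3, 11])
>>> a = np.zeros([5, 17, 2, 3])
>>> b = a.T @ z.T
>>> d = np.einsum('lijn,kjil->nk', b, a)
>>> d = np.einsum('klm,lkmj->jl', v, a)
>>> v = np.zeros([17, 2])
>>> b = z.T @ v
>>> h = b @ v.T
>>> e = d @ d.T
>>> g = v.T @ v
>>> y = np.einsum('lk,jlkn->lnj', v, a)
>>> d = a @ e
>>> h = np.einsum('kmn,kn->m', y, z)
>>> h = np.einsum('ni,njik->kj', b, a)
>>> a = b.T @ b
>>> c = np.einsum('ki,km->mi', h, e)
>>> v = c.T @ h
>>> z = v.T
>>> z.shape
(17, 17)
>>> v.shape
(17, 17)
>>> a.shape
(2, 2)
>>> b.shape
(5, 2)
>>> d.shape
(5, 17, 2, 3)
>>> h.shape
(3, 17)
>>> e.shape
(3, 3)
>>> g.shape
(2, 2)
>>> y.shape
(17, 3, 5)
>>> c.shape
(3, 17)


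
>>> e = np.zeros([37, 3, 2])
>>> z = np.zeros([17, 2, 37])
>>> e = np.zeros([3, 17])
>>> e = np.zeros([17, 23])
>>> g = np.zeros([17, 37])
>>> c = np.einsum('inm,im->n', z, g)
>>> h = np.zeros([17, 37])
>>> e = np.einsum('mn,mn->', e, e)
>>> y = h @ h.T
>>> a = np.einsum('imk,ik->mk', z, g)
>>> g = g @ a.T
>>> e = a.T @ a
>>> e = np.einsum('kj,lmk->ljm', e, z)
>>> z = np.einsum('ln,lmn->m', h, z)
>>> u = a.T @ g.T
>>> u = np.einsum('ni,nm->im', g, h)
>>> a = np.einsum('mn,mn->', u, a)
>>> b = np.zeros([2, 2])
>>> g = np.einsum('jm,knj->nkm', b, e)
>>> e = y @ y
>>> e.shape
(17, 17)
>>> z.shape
(2,)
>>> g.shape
(37, 17, 2)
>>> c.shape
(2,)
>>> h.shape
(17, 37)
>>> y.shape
(17, 17)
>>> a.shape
()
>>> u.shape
(2, 37)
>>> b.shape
(2, 2)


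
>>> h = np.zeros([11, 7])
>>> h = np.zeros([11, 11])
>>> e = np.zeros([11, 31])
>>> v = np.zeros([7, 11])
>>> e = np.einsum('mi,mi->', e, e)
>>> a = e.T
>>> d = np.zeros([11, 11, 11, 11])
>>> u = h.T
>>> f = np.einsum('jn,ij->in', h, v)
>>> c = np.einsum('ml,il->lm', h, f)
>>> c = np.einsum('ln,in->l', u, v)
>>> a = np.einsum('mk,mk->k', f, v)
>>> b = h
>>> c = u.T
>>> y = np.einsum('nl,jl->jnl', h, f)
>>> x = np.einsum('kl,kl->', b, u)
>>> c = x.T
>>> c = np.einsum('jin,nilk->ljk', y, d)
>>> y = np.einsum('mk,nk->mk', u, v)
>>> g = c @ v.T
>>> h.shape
(11, 11)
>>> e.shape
()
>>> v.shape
(7, 11)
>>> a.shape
(11,)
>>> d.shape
(11, 11, 11, 11)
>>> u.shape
(11, 11)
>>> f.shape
(7, 11)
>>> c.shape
(11, 7, 11)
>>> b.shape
(11, 11)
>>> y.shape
(11, 11)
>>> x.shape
()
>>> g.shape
(11, 7, 7)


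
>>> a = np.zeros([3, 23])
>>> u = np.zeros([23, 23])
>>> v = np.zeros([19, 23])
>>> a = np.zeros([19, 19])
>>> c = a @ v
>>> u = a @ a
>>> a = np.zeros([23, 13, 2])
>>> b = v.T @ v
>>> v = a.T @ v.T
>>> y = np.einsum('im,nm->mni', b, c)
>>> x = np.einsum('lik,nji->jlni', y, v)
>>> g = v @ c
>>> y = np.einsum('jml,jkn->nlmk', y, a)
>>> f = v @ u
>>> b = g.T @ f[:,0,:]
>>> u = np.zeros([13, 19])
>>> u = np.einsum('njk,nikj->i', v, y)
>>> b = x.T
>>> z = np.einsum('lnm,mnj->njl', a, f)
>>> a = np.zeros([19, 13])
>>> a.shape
(19, 13)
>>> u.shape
(23,)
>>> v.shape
(2, 13, 19)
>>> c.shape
(19, 23)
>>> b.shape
(19, 2, 23, 13)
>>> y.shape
(2, 23, 19, 13)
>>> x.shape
(13, 23, 2, 19)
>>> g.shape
(2, 13, 23)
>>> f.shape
(2, 13, 19)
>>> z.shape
(13, 19, 23)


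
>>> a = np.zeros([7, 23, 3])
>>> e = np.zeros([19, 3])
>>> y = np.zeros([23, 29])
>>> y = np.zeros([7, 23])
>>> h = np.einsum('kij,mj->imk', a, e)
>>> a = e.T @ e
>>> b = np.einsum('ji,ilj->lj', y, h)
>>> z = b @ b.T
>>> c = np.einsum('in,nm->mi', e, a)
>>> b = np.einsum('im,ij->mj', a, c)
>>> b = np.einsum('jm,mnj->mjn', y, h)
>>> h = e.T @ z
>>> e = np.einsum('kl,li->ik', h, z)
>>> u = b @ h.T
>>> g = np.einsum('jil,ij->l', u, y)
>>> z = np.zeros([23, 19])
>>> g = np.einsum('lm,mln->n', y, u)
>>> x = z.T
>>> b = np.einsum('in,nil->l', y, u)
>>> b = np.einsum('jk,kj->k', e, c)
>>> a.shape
(3, 3)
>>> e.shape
(19, 3)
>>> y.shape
(7, 23)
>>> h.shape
(3, 19)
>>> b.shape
(3,)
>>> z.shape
(23, 19)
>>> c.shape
(3, 19)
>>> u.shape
(23, 7, 3)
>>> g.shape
(3,)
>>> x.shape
(19, 23)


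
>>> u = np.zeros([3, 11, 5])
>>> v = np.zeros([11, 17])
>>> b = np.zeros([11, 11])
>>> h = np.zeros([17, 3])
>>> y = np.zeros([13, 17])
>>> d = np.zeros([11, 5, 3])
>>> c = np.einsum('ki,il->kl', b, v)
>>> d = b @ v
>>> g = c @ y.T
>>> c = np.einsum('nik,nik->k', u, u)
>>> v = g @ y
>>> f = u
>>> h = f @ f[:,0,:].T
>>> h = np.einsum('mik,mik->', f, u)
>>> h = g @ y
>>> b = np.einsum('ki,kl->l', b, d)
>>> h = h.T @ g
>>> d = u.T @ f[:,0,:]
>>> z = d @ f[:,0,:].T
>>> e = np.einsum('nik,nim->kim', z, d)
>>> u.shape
(3, 11, 5)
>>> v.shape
(11, 17)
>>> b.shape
(17,)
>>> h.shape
(17, 13)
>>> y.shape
(13, 17)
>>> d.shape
(5, 11, 5)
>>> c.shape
(5,)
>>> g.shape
(11, 13)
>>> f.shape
(3, 11, 5)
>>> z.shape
(5, 11, 3)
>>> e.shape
(3, 11, 5)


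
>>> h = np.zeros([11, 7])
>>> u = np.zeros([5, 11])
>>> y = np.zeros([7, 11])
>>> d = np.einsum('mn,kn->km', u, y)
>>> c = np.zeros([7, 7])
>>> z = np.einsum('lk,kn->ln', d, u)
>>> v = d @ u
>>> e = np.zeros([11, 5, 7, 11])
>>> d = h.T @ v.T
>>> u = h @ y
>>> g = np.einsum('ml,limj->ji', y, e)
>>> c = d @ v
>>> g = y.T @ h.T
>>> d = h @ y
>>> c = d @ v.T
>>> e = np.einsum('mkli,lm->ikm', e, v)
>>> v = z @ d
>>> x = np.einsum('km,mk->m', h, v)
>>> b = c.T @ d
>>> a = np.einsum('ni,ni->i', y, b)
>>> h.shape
(11, 7)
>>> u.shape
(11, 11)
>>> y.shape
(7, 11)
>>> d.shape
(11, 11)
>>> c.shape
(11, 7)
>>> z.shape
(7, 11)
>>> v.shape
(7, 11)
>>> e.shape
(11, 5, 11)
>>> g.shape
(11, 11)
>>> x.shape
(7,)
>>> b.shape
(7, 11)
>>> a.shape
(11,)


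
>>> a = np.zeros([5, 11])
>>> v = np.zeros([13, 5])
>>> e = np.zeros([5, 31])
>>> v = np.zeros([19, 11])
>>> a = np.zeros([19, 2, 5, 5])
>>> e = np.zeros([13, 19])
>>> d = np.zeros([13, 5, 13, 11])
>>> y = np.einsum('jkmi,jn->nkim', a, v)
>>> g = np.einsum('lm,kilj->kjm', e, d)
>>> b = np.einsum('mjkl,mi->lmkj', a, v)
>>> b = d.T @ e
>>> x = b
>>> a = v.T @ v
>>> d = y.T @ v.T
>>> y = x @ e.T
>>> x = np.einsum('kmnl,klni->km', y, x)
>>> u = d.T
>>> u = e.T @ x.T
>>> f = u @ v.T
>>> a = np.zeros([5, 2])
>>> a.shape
(5, 2)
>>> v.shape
(19, 11)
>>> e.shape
(13, 19)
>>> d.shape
(5, 5, 2, 19)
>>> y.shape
(11, 13, 5, 13)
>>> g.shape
(13, 11, 19)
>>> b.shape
(11, 13, 5, 19)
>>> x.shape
(11, 13)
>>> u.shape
(19, 11)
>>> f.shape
(19, 19)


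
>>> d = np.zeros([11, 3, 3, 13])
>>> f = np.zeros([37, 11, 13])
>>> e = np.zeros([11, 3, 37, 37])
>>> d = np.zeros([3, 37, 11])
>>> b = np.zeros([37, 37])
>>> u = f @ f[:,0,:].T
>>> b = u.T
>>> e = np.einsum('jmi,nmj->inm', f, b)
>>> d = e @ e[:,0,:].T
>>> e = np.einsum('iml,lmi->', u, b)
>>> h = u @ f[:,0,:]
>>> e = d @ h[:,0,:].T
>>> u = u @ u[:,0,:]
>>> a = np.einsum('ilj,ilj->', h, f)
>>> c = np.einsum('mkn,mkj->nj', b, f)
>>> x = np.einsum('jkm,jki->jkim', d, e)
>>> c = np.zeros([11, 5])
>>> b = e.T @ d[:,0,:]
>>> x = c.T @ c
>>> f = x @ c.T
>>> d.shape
(13, 37, 13)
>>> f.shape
(5, 11)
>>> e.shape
(13, 37, 37)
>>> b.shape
(37, 37, 13)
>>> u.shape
(37, 11, 37)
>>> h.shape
(37, 11, 13)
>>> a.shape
()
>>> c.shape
(11, 5)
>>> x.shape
(5, 5)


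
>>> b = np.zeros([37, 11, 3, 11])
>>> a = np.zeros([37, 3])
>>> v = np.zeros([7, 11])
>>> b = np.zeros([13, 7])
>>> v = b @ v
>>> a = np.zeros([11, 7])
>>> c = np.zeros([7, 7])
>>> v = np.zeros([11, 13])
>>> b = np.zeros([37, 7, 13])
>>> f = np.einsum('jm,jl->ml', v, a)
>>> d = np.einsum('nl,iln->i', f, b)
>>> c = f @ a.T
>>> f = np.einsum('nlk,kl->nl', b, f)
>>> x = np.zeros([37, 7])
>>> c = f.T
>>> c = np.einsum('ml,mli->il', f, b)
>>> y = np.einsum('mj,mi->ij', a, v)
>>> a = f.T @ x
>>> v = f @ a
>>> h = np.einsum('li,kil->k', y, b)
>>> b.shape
(37, 7, 13)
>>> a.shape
(7, 7)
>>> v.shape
(37, 7)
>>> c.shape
(13, 7)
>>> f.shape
(37, 7)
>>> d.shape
(37,)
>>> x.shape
(37, 7)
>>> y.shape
(13, 7)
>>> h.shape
(37,)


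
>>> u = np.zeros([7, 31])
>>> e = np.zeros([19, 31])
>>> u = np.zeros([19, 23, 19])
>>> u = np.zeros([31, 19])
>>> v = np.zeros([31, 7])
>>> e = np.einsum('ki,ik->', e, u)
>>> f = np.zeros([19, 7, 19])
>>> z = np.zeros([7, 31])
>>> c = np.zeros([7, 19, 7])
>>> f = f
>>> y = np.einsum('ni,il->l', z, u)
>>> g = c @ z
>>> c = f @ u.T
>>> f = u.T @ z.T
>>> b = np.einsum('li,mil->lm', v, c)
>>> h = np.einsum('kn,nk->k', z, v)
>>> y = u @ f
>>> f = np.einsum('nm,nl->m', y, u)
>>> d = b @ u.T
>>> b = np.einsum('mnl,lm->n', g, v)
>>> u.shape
(31, 19)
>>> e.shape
()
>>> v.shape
(31, 7)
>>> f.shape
(7,)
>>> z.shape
(7, 31)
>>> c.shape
(19, 7, 31)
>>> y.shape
(31, 7)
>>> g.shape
(7, 19, 31)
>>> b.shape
(19,)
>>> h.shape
(7,)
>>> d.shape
(31, 31)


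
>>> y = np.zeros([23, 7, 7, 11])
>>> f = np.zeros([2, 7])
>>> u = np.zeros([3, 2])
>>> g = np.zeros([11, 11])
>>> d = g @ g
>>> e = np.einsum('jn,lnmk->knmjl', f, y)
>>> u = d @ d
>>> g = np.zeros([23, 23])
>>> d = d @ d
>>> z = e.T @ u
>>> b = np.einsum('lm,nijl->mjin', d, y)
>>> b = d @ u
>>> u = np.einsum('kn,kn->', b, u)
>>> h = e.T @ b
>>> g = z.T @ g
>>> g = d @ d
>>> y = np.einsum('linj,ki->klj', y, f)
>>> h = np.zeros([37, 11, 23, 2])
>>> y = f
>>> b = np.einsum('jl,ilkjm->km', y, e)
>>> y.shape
(2, 7)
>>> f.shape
(2, 7)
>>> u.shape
()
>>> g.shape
(11, 11)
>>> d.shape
(11, 11)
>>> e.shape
(11, 7, 7, 2, 23)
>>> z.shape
(23, 2, 7, 7, 11)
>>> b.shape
(7, 23)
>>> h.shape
(37, 11, 23, 2)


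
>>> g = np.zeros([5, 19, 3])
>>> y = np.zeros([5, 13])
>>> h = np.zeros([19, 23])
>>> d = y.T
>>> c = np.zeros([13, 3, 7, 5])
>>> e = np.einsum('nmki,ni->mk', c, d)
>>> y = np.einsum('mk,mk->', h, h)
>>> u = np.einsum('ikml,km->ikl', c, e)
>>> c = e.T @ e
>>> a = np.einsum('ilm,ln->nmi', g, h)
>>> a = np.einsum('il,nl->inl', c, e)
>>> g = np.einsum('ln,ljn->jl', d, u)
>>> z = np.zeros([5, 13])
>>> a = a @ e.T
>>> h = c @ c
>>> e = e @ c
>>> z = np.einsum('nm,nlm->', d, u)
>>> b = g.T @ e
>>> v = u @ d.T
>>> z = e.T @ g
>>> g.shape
(3, 13)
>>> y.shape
()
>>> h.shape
(7, 7)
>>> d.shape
(13, 5)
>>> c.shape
(7, 7)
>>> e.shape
(3, 7)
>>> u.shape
(13, 3, 5)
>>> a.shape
(7, 3, 3)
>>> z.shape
(7, 13)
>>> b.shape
(13, 7)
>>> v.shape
(13, 3, 13)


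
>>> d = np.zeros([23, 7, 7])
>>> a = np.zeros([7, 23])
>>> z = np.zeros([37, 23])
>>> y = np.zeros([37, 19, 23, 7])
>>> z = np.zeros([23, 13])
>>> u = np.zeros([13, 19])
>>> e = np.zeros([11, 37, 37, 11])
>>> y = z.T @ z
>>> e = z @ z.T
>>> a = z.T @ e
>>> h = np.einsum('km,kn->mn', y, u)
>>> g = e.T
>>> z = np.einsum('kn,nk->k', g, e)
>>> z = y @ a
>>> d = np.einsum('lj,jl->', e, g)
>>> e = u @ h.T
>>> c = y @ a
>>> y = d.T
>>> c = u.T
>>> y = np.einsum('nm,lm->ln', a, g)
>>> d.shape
()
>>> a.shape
(13, 23)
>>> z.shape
(13, 23)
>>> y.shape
(23, 13)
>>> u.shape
(13, 19)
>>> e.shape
(13, 13)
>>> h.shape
(13, 19)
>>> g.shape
(23, 23)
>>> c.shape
(19, 13)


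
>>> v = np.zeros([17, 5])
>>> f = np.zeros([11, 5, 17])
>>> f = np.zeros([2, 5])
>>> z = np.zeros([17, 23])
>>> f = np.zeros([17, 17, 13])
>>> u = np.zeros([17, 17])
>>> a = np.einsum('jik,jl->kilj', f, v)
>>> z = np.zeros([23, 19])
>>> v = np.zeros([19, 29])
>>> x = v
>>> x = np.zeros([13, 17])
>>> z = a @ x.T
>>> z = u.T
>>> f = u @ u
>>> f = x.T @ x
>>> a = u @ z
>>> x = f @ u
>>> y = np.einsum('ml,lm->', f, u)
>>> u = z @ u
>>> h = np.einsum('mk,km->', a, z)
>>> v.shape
(19, 29)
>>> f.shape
(17, 17)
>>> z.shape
(17, 17)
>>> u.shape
(17, 17)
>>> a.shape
(17, 17)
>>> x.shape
(17, 17)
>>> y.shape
()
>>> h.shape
()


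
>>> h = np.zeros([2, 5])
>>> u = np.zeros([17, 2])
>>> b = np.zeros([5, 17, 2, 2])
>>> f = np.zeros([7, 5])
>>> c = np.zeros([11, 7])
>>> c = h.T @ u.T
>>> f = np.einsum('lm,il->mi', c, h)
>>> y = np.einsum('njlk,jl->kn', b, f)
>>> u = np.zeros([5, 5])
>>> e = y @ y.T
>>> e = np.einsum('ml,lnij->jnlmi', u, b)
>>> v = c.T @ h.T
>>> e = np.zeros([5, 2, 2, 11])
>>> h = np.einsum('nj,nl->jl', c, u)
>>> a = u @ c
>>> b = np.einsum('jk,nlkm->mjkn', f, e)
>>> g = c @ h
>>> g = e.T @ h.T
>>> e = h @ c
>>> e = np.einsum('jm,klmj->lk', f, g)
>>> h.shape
(17, 5)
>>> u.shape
(5, 5)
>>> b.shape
(11, 17, 2, 5)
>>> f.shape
(17, 2)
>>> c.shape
(5, 17)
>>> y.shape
(2, 5)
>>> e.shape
(2, 11)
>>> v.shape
(17, 2)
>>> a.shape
(5, 17)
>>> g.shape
(11, 2, 2, 17)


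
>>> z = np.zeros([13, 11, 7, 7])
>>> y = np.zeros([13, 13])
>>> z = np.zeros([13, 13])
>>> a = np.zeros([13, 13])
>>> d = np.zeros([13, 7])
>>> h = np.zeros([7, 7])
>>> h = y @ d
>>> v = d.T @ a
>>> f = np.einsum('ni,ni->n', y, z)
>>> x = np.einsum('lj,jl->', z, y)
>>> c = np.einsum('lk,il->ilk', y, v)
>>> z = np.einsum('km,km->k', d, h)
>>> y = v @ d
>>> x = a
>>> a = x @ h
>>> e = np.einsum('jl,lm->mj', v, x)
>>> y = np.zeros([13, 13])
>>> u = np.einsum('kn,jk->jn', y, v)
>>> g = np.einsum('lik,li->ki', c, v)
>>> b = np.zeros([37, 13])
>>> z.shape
(13,)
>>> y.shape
(13, 13)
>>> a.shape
(13, 7)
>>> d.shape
(13, 7)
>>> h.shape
(13, 7)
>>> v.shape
(7, 13)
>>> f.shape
(13,)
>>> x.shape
(13, 13)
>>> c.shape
(7, 13, 13)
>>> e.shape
(13, 7)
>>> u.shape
(7, 13)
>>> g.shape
(13, 13)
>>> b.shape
(37, 13)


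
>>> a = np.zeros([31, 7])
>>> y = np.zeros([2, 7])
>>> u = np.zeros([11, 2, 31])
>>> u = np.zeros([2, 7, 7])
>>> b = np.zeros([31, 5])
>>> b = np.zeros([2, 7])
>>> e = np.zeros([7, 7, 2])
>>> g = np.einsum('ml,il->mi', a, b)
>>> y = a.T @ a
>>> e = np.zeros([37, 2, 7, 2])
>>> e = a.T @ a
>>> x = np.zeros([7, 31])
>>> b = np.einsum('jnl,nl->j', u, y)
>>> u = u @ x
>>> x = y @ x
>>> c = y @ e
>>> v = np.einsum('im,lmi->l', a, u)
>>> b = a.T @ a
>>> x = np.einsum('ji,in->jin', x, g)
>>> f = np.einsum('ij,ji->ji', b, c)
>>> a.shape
(31, 7)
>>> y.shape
(7, 7)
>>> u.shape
(2, 7, 31)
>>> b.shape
(7, 7)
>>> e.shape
(7, 7)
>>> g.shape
(31, 2)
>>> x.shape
(7, 31, 2)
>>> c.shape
(7, 7)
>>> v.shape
(2,)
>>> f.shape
(7, 7)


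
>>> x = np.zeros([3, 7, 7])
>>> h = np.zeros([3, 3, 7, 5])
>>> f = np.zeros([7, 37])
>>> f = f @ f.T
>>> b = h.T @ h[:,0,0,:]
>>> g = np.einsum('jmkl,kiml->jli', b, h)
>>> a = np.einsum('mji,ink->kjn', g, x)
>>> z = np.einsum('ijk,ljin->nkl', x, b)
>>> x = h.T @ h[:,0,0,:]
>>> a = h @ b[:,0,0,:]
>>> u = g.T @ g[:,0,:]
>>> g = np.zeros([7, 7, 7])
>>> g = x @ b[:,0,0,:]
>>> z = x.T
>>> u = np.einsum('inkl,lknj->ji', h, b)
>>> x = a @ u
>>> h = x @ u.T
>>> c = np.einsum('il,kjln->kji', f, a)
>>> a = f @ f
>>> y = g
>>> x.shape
(3, 3, 7, 3)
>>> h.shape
(3, 3, 7, 5)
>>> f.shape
(7, 7)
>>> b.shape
(5, 7, 3, 5)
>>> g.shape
(5, 7, 3, 5)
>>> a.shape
(7, 7)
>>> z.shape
(5, 3, 7, 5)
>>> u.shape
(5, 3)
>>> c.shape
(3, 3, 7)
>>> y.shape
(5, 7, 3, 5)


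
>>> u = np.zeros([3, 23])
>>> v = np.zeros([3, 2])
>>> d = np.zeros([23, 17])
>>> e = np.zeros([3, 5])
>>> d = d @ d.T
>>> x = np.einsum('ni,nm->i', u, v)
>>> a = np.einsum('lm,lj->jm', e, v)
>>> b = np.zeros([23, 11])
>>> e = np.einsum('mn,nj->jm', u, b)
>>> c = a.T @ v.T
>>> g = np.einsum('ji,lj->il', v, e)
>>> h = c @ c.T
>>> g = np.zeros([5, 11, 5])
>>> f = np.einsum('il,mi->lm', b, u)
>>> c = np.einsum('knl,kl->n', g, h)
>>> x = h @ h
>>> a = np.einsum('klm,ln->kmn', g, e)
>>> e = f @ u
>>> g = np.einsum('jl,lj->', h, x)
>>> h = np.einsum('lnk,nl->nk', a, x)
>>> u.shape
(3, 23)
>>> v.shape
(3, 2)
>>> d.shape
(23, 23)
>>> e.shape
(11, 23)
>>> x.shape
(5, 5)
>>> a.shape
(5, 5, 3)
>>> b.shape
(23, 11)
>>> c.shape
(11,)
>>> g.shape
()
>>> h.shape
(5, 3)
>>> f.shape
(11, 3)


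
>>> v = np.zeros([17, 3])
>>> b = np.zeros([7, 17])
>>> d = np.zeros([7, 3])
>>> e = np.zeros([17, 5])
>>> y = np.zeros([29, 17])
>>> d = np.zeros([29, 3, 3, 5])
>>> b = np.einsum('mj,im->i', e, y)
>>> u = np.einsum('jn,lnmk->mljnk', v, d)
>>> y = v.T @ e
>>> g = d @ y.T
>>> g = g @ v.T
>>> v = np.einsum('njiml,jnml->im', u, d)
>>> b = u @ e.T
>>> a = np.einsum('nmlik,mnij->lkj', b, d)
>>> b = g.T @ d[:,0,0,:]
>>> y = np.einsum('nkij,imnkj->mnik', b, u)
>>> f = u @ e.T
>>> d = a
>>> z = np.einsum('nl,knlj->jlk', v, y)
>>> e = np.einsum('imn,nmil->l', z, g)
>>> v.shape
(17, 3)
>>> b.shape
(17, 3, 3, 5)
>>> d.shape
(17, 17, 5)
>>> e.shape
(17,)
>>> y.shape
(29, 17, 3, 3)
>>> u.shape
(3, 29, 17, 3, 5)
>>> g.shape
(29, 3, 3, 17)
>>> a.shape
(17, 17, 5)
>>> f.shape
(3, 29, 17, 3, 17)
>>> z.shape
(3, 3, 29)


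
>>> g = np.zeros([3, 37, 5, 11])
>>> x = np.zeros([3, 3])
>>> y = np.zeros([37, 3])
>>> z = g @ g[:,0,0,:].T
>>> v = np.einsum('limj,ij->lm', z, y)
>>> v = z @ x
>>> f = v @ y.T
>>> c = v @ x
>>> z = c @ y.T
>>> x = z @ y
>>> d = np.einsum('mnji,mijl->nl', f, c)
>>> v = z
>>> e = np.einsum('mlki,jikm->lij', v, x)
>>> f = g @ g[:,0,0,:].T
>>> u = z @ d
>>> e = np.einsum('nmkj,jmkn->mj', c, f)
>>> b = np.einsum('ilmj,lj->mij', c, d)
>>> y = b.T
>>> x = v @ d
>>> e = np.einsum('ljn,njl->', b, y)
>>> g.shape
(3, 37, 5, 11)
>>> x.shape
(3, 37, 5, 3)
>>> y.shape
(3, 3, 5)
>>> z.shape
(3, 37, 5, 37)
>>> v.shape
(3, 37, 5, 37)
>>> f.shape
(3, 37, 5, 3)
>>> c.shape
(3, 37, 5, 3)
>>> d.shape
(37, 3)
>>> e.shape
()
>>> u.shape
(3, 37, 5, 3)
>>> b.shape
(5, 3, 3)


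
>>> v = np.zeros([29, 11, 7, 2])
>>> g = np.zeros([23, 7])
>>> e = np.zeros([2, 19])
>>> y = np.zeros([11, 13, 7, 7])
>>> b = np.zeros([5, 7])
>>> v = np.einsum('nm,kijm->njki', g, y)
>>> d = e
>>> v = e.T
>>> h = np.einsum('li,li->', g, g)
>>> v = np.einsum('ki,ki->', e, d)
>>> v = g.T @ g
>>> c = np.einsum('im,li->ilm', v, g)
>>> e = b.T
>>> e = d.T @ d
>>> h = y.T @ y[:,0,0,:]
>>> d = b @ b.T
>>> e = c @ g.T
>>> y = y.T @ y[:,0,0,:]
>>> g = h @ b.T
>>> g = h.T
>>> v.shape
(7, 7)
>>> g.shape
(7, 13, 7, 7)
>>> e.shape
(7, 23, 23)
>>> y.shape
(7, 7, 13, 7)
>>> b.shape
(5, 7)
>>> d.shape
(5, 5)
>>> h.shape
(7, 7, 13, 7)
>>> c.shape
(7, 23, 7)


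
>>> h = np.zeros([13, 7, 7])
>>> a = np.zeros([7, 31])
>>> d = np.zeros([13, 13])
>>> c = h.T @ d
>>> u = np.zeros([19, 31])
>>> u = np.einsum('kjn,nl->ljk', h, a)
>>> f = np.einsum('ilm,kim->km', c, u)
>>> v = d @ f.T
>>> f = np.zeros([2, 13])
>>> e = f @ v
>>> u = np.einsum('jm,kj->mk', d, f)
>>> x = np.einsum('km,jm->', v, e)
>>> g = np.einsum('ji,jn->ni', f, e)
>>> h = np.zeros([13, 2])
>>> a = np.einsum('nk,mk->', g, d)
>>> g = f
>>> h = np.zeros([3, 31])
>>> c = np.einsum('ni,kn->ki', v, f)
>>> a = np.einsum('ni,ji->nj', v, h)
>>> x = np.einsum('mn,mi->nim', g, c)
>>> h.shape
(3, 31)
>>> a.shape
(13, 3)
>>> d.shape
(13, 13)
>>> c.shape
(2, 31)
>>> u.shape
(13, 2)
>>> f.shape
(2, 13)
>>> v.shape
(13, 31)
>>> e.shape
(2, 31)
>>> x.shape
(13, 31, 2)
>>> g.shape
(2, 13)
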